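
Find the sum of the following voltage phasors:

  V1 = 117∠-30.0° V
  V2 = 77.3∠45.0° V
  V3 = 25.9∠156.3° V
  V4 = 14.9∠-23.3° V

Step 1 — Convert each phasor to rectangular form:
  V1 = 117·(cos(-30.0°) + j·sin(-30.0°)) = 101.3 - j58.5 V
  V2 = 77.3·(cos(45.0°) + j·sin(45.0°)) = 54.66 + j54.66 V
  V3 = 25.9·(cos(156.3°) + j·sin(156.3°)) = -23.72 + j10.41 V
  V4 = 14.9·(cos(-23.3°) + j·sin(-23.3°)) = 13.68 - j5.894 V
Step 2 — Sum components: V_total = 146 + j0.6762 V.
Step 3 — Convert to polar: |V_total| = 146 V, ∠V_total = 0.3°.

V_total = 146∠0.3° V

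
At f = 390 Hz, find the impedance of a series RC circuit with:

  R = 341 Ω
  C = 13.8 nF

Step 1 — Angular frequency: ω = 2π·f = 2π·390 = 2450 rad/s.
Step 2 — Component impedances:
  R: Z = R = 341 Ω
  C: Z = 1/(jωC) = -j/(ω·C) = 0 - j2.957e+04 Ω
Step 3 — Series combination: Z_total = R + C = 341 - j2.957e+04 Ω = 2.957e+04∠-89.3° Ω.

Z = 341 - j2.957e+04 Ω = 2.957e+04∠-89.3° Ω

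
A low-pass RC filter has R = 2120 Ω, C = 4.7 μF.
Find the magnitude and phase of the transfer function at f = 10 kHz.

Step 1 — Angular frequency: ω = 2π·1e+04 = 6.283e+04 rad/s.
Step 2 — Transfer function: H(jω) = 1/(1 + jωRC).
Step 3 — Denominator: 1 + jωRC = 1 + j·6.283e+04·2120·4.7e-06 = 1 + j626.1.
Step 4 — H = 2.551e-06 - j0.001597.
Step 5 — Magnitude: |H| = 0.001597 (-55.9 dB); phase: φ = -89.9°.

|H| = 0.001597 (-55.9 dB), φ = -89.9°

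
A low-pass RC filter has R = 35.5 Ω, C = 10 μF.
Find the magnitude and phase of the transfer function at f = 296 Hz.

Step 1 — Angular frequency: ω = 2π·296 = 1860 rad/s.
Step 2 — Transfer function: H(jω) = 1/(1 + jωRC).
Step 3 — Denominator: 1 + jωRC = 1 + j·1860·35.5·1e-05 = 1 + j0.6602.
Step 4 — H = 0.6964 - j0.4598.
Step 5 — Magnitude: |H| = 0.8345 (-1.6 dB); phase: φ = -33.4°.

|H| = 0.8345 (-1.6 dB), φ = -33.4°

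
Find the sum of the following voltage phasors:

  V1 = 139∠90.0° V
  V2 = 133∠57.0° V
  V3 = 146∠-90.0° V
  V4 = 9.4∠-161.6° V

Step 1 — Convert each phasor to rectangular form:
  V1 = 139·(cos(90.0°) + j·sin(90.0°)) = 0 + j139 V
  V2 = 133·(cos(57.0°) + j·sin(57.0°)) = 72.44 + j111.5 V
  V3 = 146·(cos(-90.0°) + j·sin(-90.0°)) = 0 - j146 V
  V4 = 9.4·(cos(-161.6°) + j·sin(-161.6°)) = -8.919 - j2.967 V
Step 2 — Sum components: V_total = 63.52 + j101.6 V.
Step 3 — Convert to polar: |V_total| = 119.8 V, ∠V_total = 58.0°.

V_total = 119.8∠58.0° V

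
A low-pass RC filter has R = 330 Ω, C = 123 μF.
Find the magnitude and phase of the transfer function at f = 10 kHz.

Step 1 — Angular frequency: ω = 2π·1e+04 = 6.283e+04 rad/s.
Step 2 — Transfer function: H(jω) = 1/(1 + jωRC).
Step 3 — Denominator: 1 + jωRC = 1 + j·6.283e+04·330·0.000123 = 1 + j2550.
Step 4 — H = 1.537e-07 - j0.0003921.
Step 5 — Magnitude: |H| = 0.0003921 (-68.1 dB); phase: φ = -90.0°.

|H| = 0.0003921 (-68.1 dB), φ = -90.0°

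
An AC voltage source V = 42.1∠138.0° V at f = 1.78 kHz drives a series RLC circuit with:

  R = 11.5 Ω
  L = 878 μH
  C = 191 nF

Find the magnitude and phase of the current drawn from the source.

Step 1 — Angular frequency: ω = 2π·f = 2π·1780 = 1.118e+04 rad/s.
Step 2 — Component impedances:
  R: Z = R = 11.5 Ω
  L: Z = jωL = j·1.118e+04·0.000878 = 0 + j9.82 Ω
  C: Z = 1/(jωC) = -j/(ω·C) = 0 - j468.1 Ω
Step 3 — Series combination: Z_total = R + L + C = 11.5 - j458.3 Ω = 458.5∠-88.6° Ω.
Step 4 — Source phasor: V = 42.1∠138.0° V = -31.29 + j28.17 V.
Step 5 — Ohm's law: I = V / Z_total = (-31.29 + j28.17) / (11.5 - j458.3) = -0.06314 - j0.06668 A.
Step 6 — Convert to polar: |I| = 0.09183 A, ∠I = -133.4°.

I = 0.09183∠-133.4° A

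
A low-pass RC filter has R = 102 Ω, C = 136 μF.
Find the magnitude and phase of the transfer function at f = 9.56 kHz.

Step 1 — Angular frequency: ω = 2π·9560 = 6.007e+04 rad/s.
Step 2 — Transfer function: H(jω) = 1/(1 + jωRC).
Step 3 — Denominator: 1 + jωRC = 1 + j·6.007e+04·102·0.000136 = 1 + j833.3.
Step 4 — H = 1.44e-06 - j0.0012.
Step 5 — Magnitude: |H| = 0.0012 (-58.4 dB); phase: φ = -89.9°.

|H| = 0.0012 (-58.4 dB), φ = -89.9°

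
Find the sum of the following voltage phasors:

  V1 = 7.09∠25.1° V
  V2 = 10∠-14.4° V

Step 1 — Convert each phasor to rectangular form:
  V1 = 7.09·(cos(25.1°) + j·sin(25.1°)) = 6.42 + j3.008 V
  V2 = 10·(cos(-14.4°) + j·sin(-14.4°)) = 9.686 - j2.487 V
Step 2 — Sum components: V_total = 16.11 + j0.5207 V.
Step 3 — Convert to polar: |V_total| = 16.11 V, ∠V_total = 1.9°.

V_total = 16.11∠1.9° V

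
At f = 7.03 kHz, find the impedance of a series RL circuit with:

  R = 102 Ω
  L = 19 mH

Step 1 — Angular frequency: ω = 2π·f = 2π·7030 = 4.417e+04 rad/s.
Step 2 — Component impedances:
  R: Z = R = 102 Ω
  L: Z = jωL = j·4.417e+04·0.019 = 0 + j839.2 Ω
Step 3 — Series combination: Z_total = R + L = 102 + j839.2 Ω = 845.4∠83.1° Ω.

Z = 102 + j839.2 Ω = 845.4∠83.1° Ω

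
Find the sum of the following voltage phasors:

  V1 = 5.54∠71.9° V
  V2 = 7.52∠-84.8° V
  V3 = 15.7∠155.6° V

Step 1 — Convert each phasor to rectangular form:
  V1 = 5.54·(cos(71.9°) + j·sin(71.9°)) = 1.721 + j5.266 V
  V2 = 7.52·(cos(-84.8°) + j·sin(-84.8°)) = 0.6816 - j7.489 V
  V3 = 15.7·(cos(155.6°) + j·sin(155.6°)) = -14.3 + j6.486 V
Step 2 — Sum components: V_total = -11.9 + j4.263 V.
Step 3 — Convert to polar: |V_total| = 12.64 V, ∠V_total = 160.3°.

V_total = 12.64∠160.3° V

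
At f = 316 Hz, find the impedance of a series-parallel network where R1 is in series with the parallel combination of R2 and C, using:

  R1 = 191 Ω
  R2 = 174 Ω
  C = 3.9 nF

Step 1 — Angular frequency: ω = 2π·f = 2π·316 = 1985 rad/s.
Step 2 — Component impedances:
  R1: Z = R = 191 Ω
  R2: Z = R = 174 Ω
  C: Z = 1/(jωC) = -j/(ω·C) = 0 - j1.291e+05 Ω
Step 3 — Parallel branch: R2 || C = 1/(1/R2 + 1/C) = 174 - j0.2344 Ω.
Step 4 — Series with R1: Z_total = R1 + (R2 || C) = 365 - j0.2344 Ω = 365∠-0.0° Ω.

Z = 365 - j0.2344 Ω = 365∠-0.0° Ω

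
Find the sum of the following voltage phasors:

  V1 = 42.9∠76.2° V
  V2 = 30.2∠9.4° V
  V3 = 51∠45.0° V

Step 1 — Convert each phasor to rectangular form:
  V1 = 42.9·(cos(76.2°) + j·sin(76.2°)) = 10.23 + j41.66 V
  V2 = 30.2·(cos(9.4°) + j·sin(9.4°)) = 29.79 + j4.932 V
  V3 = 51·(cos(45.0°) + j·sin(45.0°)) = 36.06 + j36.06 V
Step 2 — Sum components: V_total = 76.09 + j82.66 V.
Step 3 — Convert to polar: |V_total| = 112.3 V, ∠V_total = 47.4°.

V_total = 112.3∠47.4° V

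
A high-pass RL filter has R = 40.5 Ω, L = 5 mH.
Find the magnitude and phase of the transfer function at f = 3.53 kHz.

Step 1 — Angular frequency: ω = 2π·3530 = 2.218e+04 rad/s.
Step 2 — Transfer function: H(jω) = jωL/(R + jωL).
Step 3 — Numerator jωL = j·110.9; denominator R + jωL = 40.5 + j110.9.
Step 4 — H = 0.8823 + j0.3222.
Step 5 — Magnitude: |H| = 0.9393 (-0.5 dB); phase: φ = 20.1°.

|H| = 0.9393 (-0.5 dB), φ = 20.1°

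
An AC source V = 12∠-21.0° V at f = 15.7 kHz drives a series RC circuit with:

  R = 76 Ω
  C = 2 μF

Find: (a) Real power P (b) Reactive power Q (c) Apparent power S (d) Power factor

Step 1 — Angular frequency: ω = 2π·f = 2π·1.57e+04 = 9.865e+04 rad/s.
Step 2 — Component impedances:
  R: Z = R = 76 Ω
  C: Z = 1/(jωC) = -j/(ω·C) = 0 - j5.069 Ω
Step 3 — Series combination: Z_total = R + C = 76 - j5.069 Ω = 76.17∠-3.8° Ω.
Step 4 — Source phasor: V = 12∠-21.0° V = 11.2 - j4.3 V.
Step 5 — Current: I = V / Z = 0.1505 - j0.04655 A = 0.1575∠-17.2° A.
Step 6 — Complex power: S = V·I* = 1.886 - j0.1258 VA.
Step 7 — Real power: P = Re(S) = 1.886 W.
Step 8 — Reactive power: Q = Im(S) = -0.1258 VAR.
Step 9 — Apparent power: |S| = 1.891 VA.
Step 10 — Power factor: PF = P/|S| = 0.9978 (leading).

(a) P = 1.886 W  (b) Q = -0.1258 VAR  (c) S = 1.891 VA  (d) PF = 0.9978 (leading)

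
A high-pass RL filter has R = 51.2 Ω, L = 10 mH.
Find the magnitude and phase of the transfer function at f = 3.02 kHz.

Step 1 — Angular frequency: ω = 2π·3020 = 1.898e+04 rad/s.
Step 2 — Transfer function: H(jω) = jωL/(R + jωL).
Step 3 — Numerator jωL = j·189.8; denominator R + jωL = 51.2 + j189.8.
Step 4 — H = 0.9321 + j0.2515.
Step 5 — Magnitude: |H| = 0.9655 (-0.3 dB); phase: φ = 15.1°.

|H| = 0.9655 (-0.3 dB), φ = 15.1°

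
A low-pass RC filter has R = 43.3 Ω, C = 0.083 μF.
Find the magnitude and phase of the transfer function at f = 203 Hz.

Step 1 — Angular frequency: ω = 2π·203 = 1275 rad/s.
Step 2 — Transfer function: H(jω) = 1/(1 + jωRC).
Step 3 — Denominator: 1 + jωRC = 1 + j·1275·43.3·8.3e-08 = 1 + j0.004584.
Step 4 — H = 1 - j0.004584.
Step 5 — Magnitude: |H| = 1 (-0.0 dB); phase: φ = -0.3°.

|H| = 1 (-0.0 dB), φ = -0.3°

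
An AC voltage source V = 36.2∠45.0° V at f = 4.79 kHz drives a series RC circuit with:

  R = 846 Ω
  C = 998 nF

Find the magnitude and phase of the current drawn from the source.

Step 1 — Angular frequency: ω = 2π·f = 2π·4790 = 3.01e+04 rad/s.
Step 2 — Component impedances:
  R: Z = R = 846 Ω
  C: Z = 1/(jωC) = -j/(ω·C) = 0 - j33.29 Ω
Step 3 — Series combination: Z_total = R + C = 846 - j33.29 Ω = 846.7∠-2.3° Ω.
Step 4 — Source phasor: V = 36.2∠45.0° V = 25.6 + j25.6 V.
Step 5 — Ohm's law: I = V / Z_total = (25.6 + j25.6) / (846 - j33.29) = 0.02902 + j0.0314 A.
Step 6 — Convert to polar: |I| = 0.04276 A, ∠I = 47.3°.

I = 0.04276∠47.3° A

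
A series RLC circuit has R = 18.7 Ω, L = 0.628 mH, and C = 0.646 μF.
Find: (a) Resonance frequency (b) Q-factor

Step 1 — Resonance condition Im(Z)=0 gives ω₀ = 1/√(LC).
Step 2 — ω₀ = 1/√(0.000628·6.46e-07) = 4.965e+04 rad/s.
Step 3 — f₀ = ω₀/(2π) = 7902 Hz.
Step 4 — Series Q: Q = ω₀L/R = 4.965e+04·0.000628/18.7 = 1.667.

(a) f₀ = 7902 Hz  (b) Q = 1.667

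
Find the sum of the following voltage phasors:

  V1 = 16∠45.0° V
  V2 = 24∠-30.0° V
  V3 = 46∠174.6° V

Step 1 — Convert each phasor to rectangular form:
  V1 = 16·(cos(45.0°) + j·sin(45.0°)) = 11.31 + j11.31 V
  V2 = 24·(cos(-30.0°) + j·sin(-30.0°)) = 20.78 - j12 V
  V3 = 46·(cos(174.6°) + j·sin(174.6°)) = -45.8 + j4.329 V
Step 2 — Sum components: V_total = -13.7 + j3.643 V.
Step 3 — Convert to polar: |V_total| = 14.17 V, ∠V_total = 165.1°.

V_total = 14.17∠165.1° V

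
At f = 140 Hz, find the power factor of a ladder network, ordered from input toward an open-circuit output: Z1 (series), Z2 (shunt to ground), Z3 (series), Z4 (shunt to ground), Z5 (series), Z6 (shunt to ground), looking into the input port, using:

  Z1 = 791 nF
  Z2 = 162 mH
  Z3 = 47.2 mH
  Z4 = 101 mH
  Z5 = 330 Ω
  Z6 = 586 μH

Step 1 — Angular frequency: ω = 2π·f = 2π·140 = 879.6 rad/s.
Step 2 — Component impedances:
  Z1: Z = 1/(jωC) = -j/(ω·C) = 0 - j1437 Ω
  Z2: Z = jωL = j·879.6·0.162 = 0 + j142.5 Ω
  Z3: Z = jωL = j·879.6·0.0472 = 0 + j41.52 Ω
  Z4: Z = jωL = j·879.6·0.101 = 0 + j88.84 Ω
  Z5: Z = R = 330 Ω
  Z6: Z = jωL = j·879.6·0.000586 = 0 + j0.5155 Ω
Step 3 — Ladder network (open output): work backward from the far end, alternating series and parallel combinations. Z_in = 6.312 - j1370 Ω = 1370∠-89.7° Ω.
Step 4 — Power factor: PF = cos(φ) = Re(Z)/|Z| = 6.312/1370.3 = 0.004606.
Step 5 — Type: Im(Z) = -1370 ⇒ leading (phase φ = -89.7°).

PF = 0.004606 (leading, φ = -89.7°)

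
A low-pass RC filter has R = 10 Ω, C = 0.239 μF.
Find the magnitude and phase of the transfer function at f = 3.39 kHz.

Step 1 — Angular frequency: ω = 2π·3390 = 2.13e+04 rad/s.
Step 2 — Transfer function: H(jω) = 1/(1 + jωRC).
Step 3 — Denominator: 1 + jωRC = 1 + j·2.13e+04·10·2.39e-07 = 1 + j0.05091.
Step 4 — H = 0.9974 - j0.05078.
Step 5 — Magnitude: |H| = 0.9987 (-0.0 dB); phase: φ = -2.9°.

|H| = 0.9987 (-0.0 dB), φ = -2.9°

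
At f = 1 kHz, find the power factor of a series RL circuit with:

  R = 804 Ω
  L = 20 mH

Step 1 — Angular frequency: ω = 2π·f = 2π·1000 = 6283 rad/s.
Step 2 — Component impedances:
  R: Z = R = 804 Ω
  L: Z = jωL = j·6283·0.02 = 0 + j125.7 Ω
Step 3 — Series combination: Z_total = R + L = 804 + j125.7 Ω = 813.8∠8.9° Ω.
Step 4 — Power factor: PF = cos(φ) = Re(Z)/|Z| = 804/813.8 = 0.988.
Step 5 — Type: Im(Z) = 125.7 ⇒ lagging (phase φ = 8.9°).

PF = 0.988 (lagging, φ = 8.9°)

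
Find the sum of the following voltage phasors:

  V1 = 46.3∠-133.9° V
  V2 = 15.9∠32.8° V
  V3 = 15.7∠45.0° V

Step 1 — Convert each phasor to rectangular form:
  V1 = 46.3·(cos(-133.9°) + j·sin(-133.9°)) = -32.1 - j33.36 V
  V2 = 15.9·(cos(32.8°) + j·sin(32.8°)) = 13.37 + j8.613 V
  V3 = 15.7·(cos(45.0°) + j·sin(45.0°)) = 11.1 + j11.1 V
Step 2 — Sum components: V_total = -7.638 - j13.65 V.
Step 3 — Convert to polar: |V_total| = 15.64 V, ∠V_total = -119.2°.

V_total = 15.64∠-119.2° V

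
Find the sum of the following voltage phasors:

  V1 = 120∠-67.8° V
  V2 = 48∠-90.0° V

Step 1 — Convert each phasor to rectangular form:
  V1 = 120·(cos(-67.8°) + j·sin(-67.8°)) = 45.34 - j111.1 V
  V2 = 48·(cos(-90.0°) + j·sin(-90.0°)) = 0 - j48 V
Step 2 — Sum components: V_total = 45.34 - j159.1 V.
Step 3 — Convert to polar: |V_total| = 165.4 V, ∠V_total = -74.1°.

V_total = 165.4∠-74.1° V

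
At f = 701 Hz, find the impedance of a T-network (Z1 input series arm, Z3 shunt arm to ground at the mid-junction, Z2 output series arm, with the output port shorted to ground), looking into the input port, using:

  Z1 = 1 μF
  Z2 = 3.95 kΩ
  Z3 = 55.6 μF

Step 1 — Angular frequency: ω = 2π·f = 2π·701 = 4405 rad/s.
Step 2 — Component impedances:
  Z1: Z = 1/(jωC) = -j/(ω·C) = 0 - j227 Ω
  Z2: Z = R = 3950 Ω
  Z3: Z = 1/(jωC) = -j/(ω·C) = 0 - j4.083 Ω
Step 3 — With the output port shorted to ground, the output series arm Z2 runs from the junction to ground; the shunt arm Z3 also runs from the junction to ground. They appear in parallel: Z3 || Z2 = 0.004221 - j4.083 Ω.
Step 4 — Series with input arm Z1: Z_in = Z1 + (Z3 || Z2) = 0.004221 - j231.1 Ω = 231.1∠-90.0° Ω.

Z = 0.004221 - j231.1 Ω = 231.1∠-90.0° Ω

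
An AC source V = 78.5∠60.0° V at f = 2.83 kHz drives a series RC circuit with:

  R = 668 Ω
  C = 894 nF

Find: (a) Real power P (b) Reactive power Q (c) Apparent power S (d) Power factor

Step 1 — Angular frequency: ω = 2π·f = 2π·2830 = 1.778e+04 rad/s.
Step 2 — Component impedances:
  R: Z = R = 668 Ω
  C: Z = 1/(jωC) = -j/(ω·C) = 0 - j62.91 Ω
Step 3 — Series combination: Z_total = R + C = 668 - j62.91 Ω = 671∠-5.4° Ω.
Step 4 — Source phasor: V = 78.5∠60.0° V = 39.25 + j67.98 V.
Step 5 — Current: I = V / Z = 0.04874 + j0.1064 A = 0.117∠65.4° A.
Step 6 — Complex power: S = V·I* = 9.144 - j0.8611 VA.
Step 7 — Real power: P = Re(S) = 9.144 W.
Step 8 — Reactive power: Q = Im(S) = -0.8611 VAR.
Step 9 — Apparent power: |S| = 9.184 VA.
Step 10 — Power factor: PF = P/|S| = 0.9956 (leading).

(a) P = 9.144 W  (b) Q = -0.8611 VAR  (c) S = 9.184 VA  (d) PF = 0.9956 (leading)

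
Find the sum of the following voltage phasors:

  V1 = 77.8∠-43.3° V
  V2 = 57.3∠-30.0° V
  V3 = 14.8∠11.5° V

Step 1 — Convert each phasor to rectangular form:
  V1 = 77.8·(cos(-43.3°) + j·sin(-43.3°)) = 56.62 - j53.36 V
  V2 = 57.3·(cos(-30.0°) + j·sin(-30.0°)) = 49.62 - j28.65 V
  V3 = 14.8·(cos(11.5°) + j·sin(11.5°)) = 14.5 + j2.951 V
Step 2 — Sum components: V_total = 120.7 - j79.06 V.
Step 3 — Convert to polar: |V_total| = 144.3 V, ∠V_total = -33.2°.

V_total = 144.3∠-33.2° V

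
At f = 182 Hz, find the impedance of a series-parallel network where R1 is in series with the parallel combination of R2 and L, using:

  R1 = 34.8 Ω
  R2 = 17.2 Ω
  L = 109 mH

Step 1 — Angular frequency: ω = 2π·f = 2π·182 = 1144 rad/s.
Step 2 — Component impedances:
  R1: Z = R = 34.8 Ω
  R2: Z = R = 17.2 Ω
  L: Z = jωL = j·1144·0.109 = 0 + j124.6 Ω
Step 3 — Parallel branch: R2 || L = 1/(1/R2 + 1/L) = 16.88 + j2.329 Ω.
Step 4 — Series with R1: Z_total = R1 + (R2 || L) = 51.68 + j2.329 Ω = 51.73∠2.6° Ω.

Z = 51.68 + j2.329 Ω = 51.73∠2.6° Ω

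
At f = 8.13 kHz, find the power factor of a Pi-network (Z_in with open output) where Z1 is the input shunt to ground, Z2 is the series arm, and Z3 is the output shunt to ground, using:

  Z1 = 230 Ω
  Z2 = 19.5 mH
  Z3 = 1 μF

Step 1 — Angular frequency: ω = 2π·f = 2π·8130 = 5.108e+04 rad/s.
Step 2 — Component impedances:
  Z1: Z = R = 230 Ω
  Z2: Z = jωL = j·5.108e+04·0.0195 = 0 + j996.1 Ω
  Z3: Z = 1/(jωC) = -j/(ω·C) = 0 - j19.58 Ω
Step 3 — With open output, the series arm Z2 and the output shunt Z3 appear in series to ground: Z2 + Z3 = 0 + j976.5 Ω.
Step 4 — Parallel with input shunt Z1: Z_in = Z1 || (Z2 + Z3) = 217.9 + j51.32 Ω = 223.9∠13.3° Ω.
Step 5 — Power factor: PF = cos(φ) = Re(Z)/|Z| = 217.91/223.87 = 0.9734.
Step 6 — Type: Im(Z) = 51.32 ⇒ lagging (phase φ = 13.3°).

PF = 0.9734 (lagging, φ = 13.3°)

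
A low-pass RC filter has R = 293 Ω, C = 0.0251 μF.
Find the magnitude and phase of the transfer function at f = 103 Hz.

Step 1 — Angular frequency: ω = 2π·103 = 647.2 rad/s.
Step 2 — Transfer function: H(jω) = 1/(1 + jωRC).
Step 3 — Denominator: 1 + jωRC = 1 + j·647.2·293·2.51e-08 = 1 + j0.004759.
Step 4 — H = 1 - j0.004759.
Step 5 — Magnitude: |H| = 1 (-0.0 dB); phase: φ = -0.3°.

|H| = 1 (-0.0 dB), φ = -0.3°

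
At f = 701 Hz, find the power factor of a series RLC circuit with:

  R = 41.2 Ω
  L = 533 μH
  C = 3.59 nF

Step 1 — Angular frequency: ω = 2π·f = 2π·701 = 4405 rad/s.
Step 2 — Component impedances:
  R: Z = R = 41.2 Ω
  L: Z = jωL = j·4405·0.000533 = 0 + j2.348 Ω
  C: Z = 1/(jωC) = -j/(ω·C) = 0 - j6.324e+04 Ω
Step 3 — Series combination: Z_total = R + L + C = 41.2 - j6.324e+04 Ω = 6.324e+04∠-90.0° Ω.
Step 4 — Power factor: PF = cos(φ) = Re(Z)/|Z| = 41.2/6.324e+04 = 0.0006515.
Step 5 — Type: Im(Z) = -6.324e+04 ⇒ leading (phase φ = -90.0°).

PF = 0.0006515 (leading, φ = -90.0°)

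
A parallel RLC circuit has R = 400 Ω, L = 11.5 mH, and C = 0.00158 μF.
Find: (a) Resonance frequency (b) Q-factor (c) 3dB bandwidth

Step 1 — Resonance: ω₀ = 1/√(LC) = 1/√(0.0115·1.58e-09) = 2.346e+05 rad/s.
Step 2 — f₀ = ω₀/(2π) = 3.734e+04 Hz.
Step 3 — Parallel Q: Q = R/(ω₀L) = 400/(2.346e+05·0.0115) = 0.1483.
Step 4 — Bandwidth: Δω = ω₀/Q = 1.582e+06 rad/s; BW = Δω/(2π) = 2.518e+05 Hz.

(a) f₀ = 3.734e+04 Hz  (b) Q = 0.1483  (c) BW = 2.518e+05 Hz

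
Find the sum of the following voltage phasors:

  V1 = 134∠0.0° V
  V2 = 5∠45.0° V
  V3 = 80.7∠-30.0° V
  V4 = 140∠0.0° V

Step 1 — Convert each phasor to rectangular form:
  V1 = 134·(cos(0.0°) + j·sin(0.0°)) = 134 V
  V2 = 5·(cos(45.0°) + j·sin(45.0°)) = 3.536 + j3.536 V
  V3 = 80.7·(cos(-30.0°) + j·sin(-30.0°)) = 69.89 - j40.35 V
  V4 = 140·(cos(0.0°) + j·sin(0.0°)) = 140 V
Step 2 — Sum components: V_total = 347.4 - j36.81 V.
Step 3 — Convert to polar: |V_total| = 349.4 V, ∠V_total = -6.0°.

V_total = 349.4∠-6.0° V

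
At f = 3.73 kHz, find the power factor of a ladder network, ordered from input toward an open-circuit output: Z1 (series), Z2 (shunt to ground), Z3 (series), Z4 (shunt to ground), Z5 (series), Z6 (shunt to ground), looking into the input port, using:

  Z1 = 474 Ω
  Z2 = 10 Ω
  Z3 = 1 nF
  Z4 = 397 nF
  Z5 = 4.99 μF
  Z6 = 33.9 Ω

Step 1 — Angular frequency: ω = 2π·f = 2π·3730 = 2.344e+04 rad/s.
Step 2 — Component impedances:
  Z1: Z = R = 474 Ω
  Z2: Z = R = 10 Ω
  Z3: Z = 1/(jωC) = -j/(ω·C) = 0 - j4.267e+04 Ω
  Z4: Z = 1/(jωC) = -j/(ω·C) = 0 - j107.5 Ω
  Z5: Z = 1/(jωC) = -j/(ω·C) = 0 - j8.551 Ω
  Z6: Z = R = 33.9 Ω
Step 3 — Ladder network (open output): work backward from the far end, alternating series and parallel combinations. Z_in = 484 - j0.002343 Ω = 484∠-0.0° Ω.
Step 4 — Power factor: PF = cos(φ) = Re(Z)/|Z| = 484/484 = 1.
Step 5 — Type: Im(Z) = -0.002343 ⇒ leading (phase φ = -0.0°).

PF = 1 (leading, φ = -0.0°)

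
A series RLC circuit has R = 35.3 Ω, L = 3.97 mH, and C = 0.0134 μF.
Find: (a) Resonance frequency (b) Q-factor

Step 1 — Resonance condition Im(Z)=0 gives ω₀ = 1/√(LC).
Step 2 — ω₀ = 1/√(0.00397·1.34e-08) = 1.371e+05 rad/s.
Step 3 — f₀ = ω₀/(2π) = 2.182e+04 Hz.
Step 4 — Series Q: Q = ω₀L/R = 1.371e+05·0.00397/35.3 = 15.42.

(a) f₀ = 2.182e+04 Hz  (b) Q = 15.42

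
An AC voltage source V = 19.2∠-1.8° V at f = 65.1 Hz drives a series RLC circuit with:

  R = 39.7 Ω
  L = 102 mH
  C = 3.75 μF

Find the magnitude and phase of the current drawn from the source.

Step 1 — Angular frequency: ω = 2π·f = 2π·65.1 = 409 rad/s.
Step 2 — Component impedances:
  R: Z = R = 39.7 Ω
  L: Z = jωL = j·409·0.102 = 0 + j41.72 Ω
  C: Z = 1/(jωC) = -j/(ω·C) = 0 - j651.9 Ω
Step 3 — Series combination: Z_total = R + L + C = 39.7 - j610.2 Ω = 611.5∠-86.3° Ω.
Step 4 — Source phasor: V = 19.2∠-1.8° V = 19.19 - j0.6031 V.
Step 5 — Ohm's law: I = V / Z_total = (19.19 - j0.6031) / (39.7 - j610.2) = 0.003022 + j0.03125 A.
Step 6 — Convert to polar: |I| = 0.0314 A, ∠I = 84.5°.

I = 0.0314∠84.5° A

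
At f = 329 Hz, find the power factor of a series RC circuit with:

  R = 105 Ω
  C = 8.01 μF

Step 1 — Angular frequency: ω = 2π·f = 2π·329 = 2067 rad/s.
Step 2 — Component impedances:
  R: Z = R = 105 Ω
  C: Z = 1/(jωC) = -j/(ω·C) = 0 - j60.39 Ω
Step 3 — Series combination: Z_total = R + C = 105 - j60.39 Ω = 121.1∠-29.9° Ω.
Step 4 — Power factor: PF = cos(φ) = Re(Z)/|Z| = 105/121.13 = 0.8668.
Step 5 — Type: Im(Z) = -60.39 ⇒ leading (phase φ = -29.9°).

PF = 0.8668 (leading, φ = -29.9°)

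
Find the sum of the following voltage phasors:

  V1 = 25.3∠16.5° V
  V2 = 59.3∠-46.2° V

Step 1 — Convert each phasor to rectangular form:
  V1 = 25.3·(cos(16.5°) + j·sin(16.5°)) = 24.26 + j7.186 V
  V2 = 59.3·(cos(-46.2°) + j·sin(-46.2°)) = 41.04 - j42.8 V
Step 2 — Sum components: V_total = 65.3 - j35.61 V.
Step 3 — Convert to polar: |V_total| = 74.38 V, ∠V_total = -28.6°.

V_total = 74.38∠-28.6° V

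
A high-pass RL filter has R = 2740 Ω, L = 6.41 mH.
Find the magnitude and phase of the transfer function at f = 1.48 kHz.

Step 1 — Angular frequency: ω = 2π·1480 = 9299 rad/s.
Step 2 — Transfer function: H(jω) = jωL/(R + jωL).
Step 3 — Numerator jωL = j·59.61; denominator R + jωL = 2740 + j59.61.
Step 4 — H = 0.000473 + j0.02174.
Step 5 — Magnitude: |H| = 0.02175 (-33.3 dB); phase: φ = 88.8°.

|H| = 0.02175 (-33.3 dB), φ = 88.8°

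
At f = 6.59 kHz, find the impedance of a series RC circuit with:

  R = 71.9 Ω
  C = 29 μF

Step 1 — Angular frequency: ω = 2π·f = 2π·6590 = 4.141e+04 rad/s.
Step 2 — Component impedances:
  R: Z = R = 71.9 Ω
  C: Z = 1/(jωC) = -j/(ω·C) = 0 - j0.8328 Ω
Step 3 — Series combination: Z_total = R + C = 71.9 - j0.8328 Ω = 71.9∠-0.7° Ω.

Z = 71.9 - j0.8328 Ω = 71.9∠-0.7° Ω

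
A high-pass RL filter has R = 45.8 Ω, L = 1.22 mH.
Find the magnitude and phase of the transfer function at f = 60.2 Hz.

Step 1 — Angular frequency: ω = 2π·60.2 = 378.2 rad/s.
Step 2 — Transfer function: H(jω) = jωL/(R + jωL).
Step 3 — Numerator jωL = j·0.4615; denominator R + jωL = 45.8 + j0.4615.
Step 4 — H = 0.0001015 + j0.01007.
Step 5 — Magnitude: |H| = 0.01008 (-39.9 dB); phase: φ = 89.4°.

|H| = 0.01008 (-39.9 dB), φ = 89.4°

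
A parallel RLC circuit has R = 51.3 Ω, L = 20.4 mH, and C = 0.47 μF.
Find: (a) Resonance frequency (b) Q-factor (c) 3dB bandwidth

Step 1 — Resonance: ω₀ = 1/√(LC) = 1/√(0.0204·4.7e-07) = 1.021e+04 rad/s.
Step 2 — f₀ = ω₀/(2π) = 1625 Hz.
Step 3 — Parallel Q: Q = R/(ω₀L) = 51.3/(1.021e+04·0.0204) = 0.2462.
Step 4 — Bandwidth: Δω = ω₀/Q = 4.147e+04 rad/s; BW = Δω/(2π) = 6601 Hz.

(a) f₀ = 1625 Hz  (b) Q = 0.2462  (c) BW = 6601 Hz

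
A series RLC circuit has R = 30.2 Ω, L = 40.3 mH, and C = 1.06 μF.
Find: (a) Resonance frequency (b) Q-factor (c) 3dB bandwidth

Step 1 — Resonance: ω₀ = 1/√(LC) = 1/√(0.0403·1.06e-06) = 4838 rad/s.
Step 2 — f₀ = ω₀/(2π) = 770 Hz.
Step 3 — Series Q: Q = ω₀L/R = 4838·0.0403/30.2 = 6.456.
Step 4 — Bandwidth: Δω = ω₀/Q = 749.4 rad/s; BW = Δω/(2π) = 119.3 Hz.

(a) f₀ = 770 Hz  (b) Q = 6.456  (c) BW = 119.3 Hz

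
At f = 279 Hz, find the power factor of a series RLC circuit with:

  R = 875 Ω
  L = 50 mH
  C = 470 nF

Step 1 — Angular frequency: ω = 2π·f = 2π·279 = 1753 rad/s.
Step 2 — Component impedances:
  R: Z = R = 875 Ω
  L: Z = jωL = j·1753·0.05 = 0 + j87.65 Ω
  C: Z = 1/(jωC) = -j/(ω·C) = 0 - j1214 Ω
Step 3 — Series combination: Z_total = R + L + C = 875 - j1126 Ω = 1426∠-52.2° Ω.
Step 4 — Power factor: PF = cos(φ) = Re(Z)/|Z| = 875/1426 = 0.6136.
Step 5 — Type: Im(Z) = -1126 ⇒ leading (phase φ = -52.2°).

PF = 0.6136 (leading, φ = -52.2°)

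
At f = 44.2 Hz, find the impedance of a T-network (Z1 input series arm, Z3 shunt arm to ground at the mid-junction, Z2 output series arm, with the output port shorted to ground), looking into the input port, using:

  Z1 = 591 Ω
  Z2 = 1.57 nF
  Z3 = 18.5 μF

Step 1 — Angular frequency: ω = 2π·f = 2π·44.2 = 277.7 rad/s.
Step 2 — Component impedances:
  Z1: Z = R = 591 Ω
  Z2: Z = 1/(jωC) = -j/(ω·C) = 0 - j2.293e+06 Ω
  Z3: Z = 1/(jωC) = -j/(ω·C) = 0 - j194.6 Ω
Step 3 — With the output port shorted to ground, the output series arm Z2 runs from the junction to ground; the shunt arm Z3 also runs from the junction to ground. They appear in parallel: Z3 || Z2 = 0 - j194.6 Ω.
Step 4 — Series with input arm Z1: Z_in = Z1 + (Z3 || Z2) = 591 - j194.6 Ω = 622.2∠-18.2° Ω.

Z = 591 - j194.6 Ω = 622.2∠-18.2° Ω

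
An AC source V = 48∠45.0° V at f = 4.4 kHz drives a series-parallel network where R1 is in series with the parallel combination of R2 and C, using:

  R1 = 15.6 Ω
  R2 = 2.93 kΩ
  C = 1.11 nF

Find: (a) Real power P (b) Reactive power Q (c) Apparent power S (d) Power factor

Step 1 — Angular frequency: ω = 2π·f = 2π·4400 = 2.765e+04 rad/s.
Step 2 — Component impedances:
  R1: Z = R = 15.6 Ω
  R2: Z = R = 2930 Ω
  C: Z = 1/(jωC) = -j/(ω·C) = 0 - j3.259e+04 Ω
Step 3 — Parallel branch: R2 || C = 1/(1/R2 + 1/C) = 2907 - j261.3 Ω.
Step 4 — Series with R1: Z_total = R1 + (R2 || C) = 2922 - j261.3 Ω = 2934∠-5.1° Ω.
Step 5 — Source phasor: V = 48∠45.0° V = 33.94 + j33.94 V.
Step 6 — Current: I = V / Z = 0.01049 + j0.01255 A = 0.01636∠50.1° A.
Step 7 — Complex power: S = V·I* = 0.7822 - j0.06996 VA.
Step 8 — Real power: P = Re(S) = 0.7822 W.
Step 9 — Reactive power: Q = Im(S) = -0.06996 VAR.
Step 10 — Apparent power: |S| = 0.7853 VA.
Step 11 — Power factor: PF = P/|S| = 0.996 (leading).

(a) P = 0.7822 W  (b) Q = -0.06996 VAR  (c) S = 0.7853 VA  (d) PF = 0.996 (leading)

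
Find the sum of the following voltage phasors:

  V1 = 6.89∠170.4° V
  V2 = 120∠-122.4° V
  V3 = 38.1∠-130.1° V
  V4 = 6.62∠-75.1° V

Step 1 — Convert each phasor to rectangular form:
  V1 = 6.89·(cos(170.4°) + j·sin(170.4°)) = -6.794 + j1.149 V
  V2 = 120·(cos(-122.4°) + j·sin(-122.4°)) = -64.3 - j101.3 V
  V3 = 38.1·(cos(-130.1°) + j·sin(-130.1°)) = -24.54 - j29.14 V
  V4 = 6.62·(cos(-75.1°) + j·sin(-75.1°)) = 1.702 - j6.397 V
Step 2 — Sum components: V_total = -93.93 - j135.7 V.
Step 3 — Convert to polar: |V_total| = 165 V, ∠V_total = -124.7°.

V_total = 165∠-124.7° V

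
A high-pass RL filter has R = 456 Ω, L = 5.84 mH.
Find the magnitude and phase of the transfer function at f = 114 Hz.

Step 1 — Angular frequency: ω = 2π·114 = 716.3 rad/s.
Step 2 — Transfer function: H(jω) = jωL/(R + jωL).
Step 3 — Numerator jωL = j·4.183; denominator R + jωL = 456 + j4.183.
Step 4 — H = 8.415e-05 + j0.009173.
Step 5 — Magnitude: |H| = 0.009173 (-40.7 dB); phase: φ = 89.5°.

|H| = 0.009173 (-40.7 dB), φ = 89.5°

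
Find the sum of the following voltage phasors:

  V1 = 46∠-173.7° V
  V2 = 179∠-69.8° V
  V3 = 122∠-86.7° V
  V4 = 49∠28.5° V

Step 1 — Convert each phasor to rectangular form:
  V1 = 46·(cos(-173.7°) + j·sin(-173.7°)) = -45.72 - j5.048 V
  V2 = 179·(cos(-69.8°) + j·sin(-69.8°)) = 61.81 - j168 V
  V3 = 122·(cos(-86.7°) + j·sin(-86.7°)) = 7.023 - j121.8 V
  V4 = 49·(cos(28.5°) + j·sin(28.5°)) = 43.06 + j23.38 V
Step 2 — Sum components: V_total = 66.17 - j271.5 V.
Step 3 — Convert to polar: |V_total| = 279.4 V, ∠V_total = -76.3°.

V_total = 279.4∠-76.3° V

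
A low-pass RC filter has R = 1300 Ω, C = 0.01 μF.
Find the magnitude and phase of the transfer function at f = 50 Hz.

Step 1 — Angular frequency: ω = 2π·50 = 314.2 rad/s.
Step 2 — Transfer function: H(jω) = 1/(1 + jωRC).
Step 3 — Denominator: 1 + jωRC = 1 + j·314.2·1300·1e-08 = 1 + j0.004084.
Step 4 — H = 1 - j0.004084.
Step 5 — Magnitude: |H| = 1 (-0.0 dB); phase: φ = -0.2°.

|H| = 1 (-0.0 dB), φ = -0.2°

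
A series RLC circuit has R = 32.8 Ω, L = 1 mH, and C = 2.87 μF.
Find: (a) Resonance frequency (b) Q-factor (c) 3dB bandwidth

Step 1 — Resonance condition Im(Z)=0 gives ω₀ = 1/√(LC).
Step 2 — ω₀ = 1/√(0.001·2.87e-06) = 1.867e+04 rad/s.
Step 3 — f₀ = ω₀/(2π) = 2971 Hz.
Step 4 — Series Q: Q = ω₀L/R = 1.867e+04·0.001/32.8 = 0.5691.
Step 5 — 3dB bandwidth: Δω = ω₀/Q = 3.28e+04 rad/s; BW = Δω/(2π) = 5220 Hz.

(a) f₀ = 2971 Hz  (b) Q = 0.5691  (c) BW = 5220 Hz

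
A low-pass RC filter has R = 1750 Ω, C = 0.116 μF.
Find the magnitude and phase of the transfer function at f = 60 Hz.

Step 1 — Angular frequency: ω = 2π·60 = 377 rad/s.
Step 2 — Transfer function: H(jω) = 1/(1 + jωRC).
Step 3 — Denominator: 1 + jωRC = 1 + j·377·1750·1.16e-07 = 1 + j0.07653.
Step 4 — H = 0.9942 - j0.07608.
Step 5 — Magnitude: |H| = 0.9971 (-0.0 dB); phase: φ = -4.4°.

|H| = 0.9971 (-0.0 dB), φ = -4.4°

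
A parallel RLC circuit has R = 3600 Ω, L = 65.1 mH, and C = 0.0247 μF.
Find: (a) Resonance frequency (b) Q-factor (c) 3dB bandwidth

Step 1 — Resonance: ω₀ = 1/√(LC) = 1/√(0.0651·2.47e-08) = 2.494e+04 rad/s.
Step 2 — f₀ = ω₀/(2π) = 3969 Hz.
Step 3 — Parallel Q: Q = R/(ω₀L) = 3600/(2.494e+04·0.0651) = 2.217.
Step 4 — Bandwidth: Δω = ω₀/Q = 1.125e+04 rad/s; BW = Δω/(2π) = 1790 Hz.

(a) f₀ = 3969 Hz  (b) Q = 2.217  (c) BW = 1790 Hz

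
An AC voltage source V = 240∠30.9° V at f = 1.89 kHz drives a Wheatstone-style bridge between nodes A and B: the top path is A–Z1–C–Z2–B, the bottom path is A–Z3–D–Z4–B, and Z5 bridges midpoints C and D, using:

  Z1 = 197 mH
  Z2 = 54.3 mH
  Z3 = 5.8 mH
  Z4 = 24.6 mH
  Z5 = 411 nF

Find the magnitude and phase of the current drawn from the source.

Step 1 — Angular frequency: ω = 2π·f = 2π·1890 = 1.188e+04 rad/s.
Step 2 — Component impedances:
  Z1: Z = jωL = j·1.188e+04·0.197 = 0 + j2339 Ω
  Z2: Z = jωL = j·1.188e+04·0.0543 = 0 + j644.8 Ω
  Z3: Z = jωL = j·1.188e+04·0.0058 = 0 + j68.88 Ω
  Z4: Z = jωL = j·1.188e+04·0.0246 = 0 + j292.1 Ω
  Z5: Z = 1/(jωC) = -j/(ω·C) = 0 - j204.9 Ω
Step 3 — Bridge requires nodal analysis (the Z5 bridge couples midpoints C and D, so the two paths cannot be reduced to a simple series/parallel combination). Setting node B to ground and injecting 1 A at node A, the 3-node admittance system at A, C, D solves to V_A = Z_AB = 0 + j244.4 Ω = 244.4∠90.0° Ω.
Step 4 — Source phasor: V = 240∠30.9° V = 205.9 + j123.2 V.
Step 5 — Ohm's law: I = V / Z_total = (205.9 + j123.2) / (0 + j244.4) = 0.5044 - j0.8428 A.
Step 6 — Convert to polar: |I| = 0.9822 A, ∠I = -59.1°.

I = 0.9822∠-59.1° A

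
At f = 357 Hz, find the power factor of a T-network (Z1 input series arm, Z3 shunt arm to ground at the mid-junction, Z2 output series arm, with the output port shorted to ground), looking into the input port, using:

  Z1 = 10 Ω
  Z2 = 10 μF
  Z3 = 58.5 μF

Step 1 — Angular frequency: ω = 2π·f = 2π·357 = 2243 rad/s.
Step 2 — Component impedances:
  Z1: Z = R = 10 Ω
  Z2: Z = 1/(jωC) = -j/(ω·C) = 0 - j44.58 Ω
  Z3: Z = 1/(jωC) = -j/(ω·C) = 0 - j7.621 Ω
Step 3 — With the output port shorted to ground, the output series arm Z2 runs from the junction to ground; the shunt arm Z3 also runs from the junction to ground. They appear in parallel: Z3 || Z2 = 0 - j6.508 Ω.
Step 4 — Series with input arm Z1: Z_in = Z1 + (Z3 || Z2) = 10 - j6.508 Ω = 11.93∠-33.1° Ω.
Step 5 — Power factor: PF = cos(φ) = Re(Z)/|Z| = 10/11.9313 = 0.8381.
Step 6 — Type: Im(Z) = -6.508 ⇒ leading (phase φ = -33.1°).

PF = 0.8381 (leading, φ = -33.1°)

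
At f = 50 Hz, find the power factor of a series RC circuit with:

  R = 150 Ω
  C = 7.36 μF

Step 1 — Angular frequency: ω = 2π·f = 2π·50 = 314.2 rad/s.
Step 2 — Component impedances:
  R: Z = R = 150 Ω
  C: Z = 1/(jωC) = -j/(ω·C) = 0 - j432.5 Ω
Step 3 — Series combination: Z_total = R + C = 150 - j432.5 Ω = 457.8∠-70.9° Ω.
Step 4 — Power factor: PF = cos(φ) = Re(Z)/|Z| = 150/457.8 = 0.3277.
Step 5 — Type: Im(Z) = -432.5 ⇒ leading (phase φ = -70.9°).

PF = 0.3277 (leading, φ = -70.9°)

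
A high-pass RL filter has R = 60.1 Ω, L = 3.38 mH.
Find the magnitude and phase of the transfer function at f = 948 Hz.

Step 1 — Angular frequency: ω = 2π·948 = 5956 rad/s.
Step 2 — Transfer function: H(jω) = jωL/(R + jωL).
Step 3 — Numerator jωL = j·20.13; denominator R + jωL = 60.1 + j20.13.
Step 4 — H = 0.1009 + j0.3012.
Step 5 — Magnitude: |H| = 0.3176 (-10.0 dB); phase: φ = 71.5°.

|H| = 0.3176 (-10.0 dB), φ = 71.5°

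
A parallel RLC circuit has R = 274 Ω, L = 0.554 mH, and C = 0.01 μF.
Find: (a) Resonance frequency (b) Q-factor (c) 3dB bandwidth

Step 1 — Resonance: ω₀ = 1/√(LC) = 1/√(0.000554·1e-08) = 4.249e+05 rad/s.
Step 2 — f₀ = ω₀/(2π) = 6.762e+04 Hz.
Step 3 — Parallel Q: Q = R/(ω₀L) = 274/(4.249e+05·0.000554) = 1.164.
Step 4 — Bandwidth: Δω = ω₀/Q = 3.65e+05 rad/s; BW = Δω/(2π) = 5.809e+04 Hz.

(a) f₀ = 6.762e+04 Hz  (b) Q = 1.164  (c) BW = 5.809e+04 Hz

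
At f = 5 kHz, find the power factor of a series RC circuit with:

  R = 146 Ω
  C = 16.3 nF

Step 1 — Angular frequency: ω = 2π·f = 2π·5000 = 3.142e+04 rad/s.
Step 2 — Component impedances:
  R: Z = R = 146 Ω
  C: Z = 1/(jωC) = -j/(ω·C) = 0 - j1953 Ω
Step 3 — Series combination: Z_total = R + C = 146 - j1953 Ω = 1958∠-85.7° Ω.
Step 4 — Power factor: PF = cos(φ) = Re(Z)/|Z| = 146/1958.27 = 0.07456.
Step 5 — Type: Im(Z) = -1953 ⇒ leading (phase φ = -85.7°).

PF = 0.07456 (leading, φ = -85.7°)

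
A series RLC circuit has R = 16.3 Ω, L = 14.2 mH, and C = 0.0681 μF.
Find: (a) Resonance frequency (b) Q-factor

Step 1 — Resonance condition Im(Z)=0 gives ω₀ = 1/√(LC).
Step 2 — ω₀ = 1/√(0.0142·6.81e-08) = 3.216e+04 rad/s.
Step 3 — f₀ = ω₀/(2π) = 5118 Hz.
Step 4 — Series Q: Q = ω₀L/R = 3.216e+04·0.0142/16.3 = 28.01.

(a) f₀ = 5118 Hz  (b) Q = 28.01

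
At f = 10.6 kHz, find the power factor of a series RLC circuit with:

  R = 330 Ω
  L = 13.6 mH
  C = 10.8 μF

Step 1 — Angular frequency: ω = 2π·f = 2π·1.06e+04 = 6.66e+04 rad/s.
Step 2 — Component impedances:
  R: Z = R = 330 Ω
  L: Z = jωL = j·6.66e+04·0.0136 = 0 + j905.8 Ω
  C: Z = 1/(jωC) = -j/(ω·C) = 0 - j1.39 Ω
Step 3 — Series combination: Z_total = R + L + C = 330 + j904.4 Ω = 962.7∠70.0° Ω.
Step 4 — Power factor: PF = cos(φ) = Re(Z)/|Z| = 330/962.7 = 0.3428.
Step 5 — Type: Im(Z) = 904.4 ⇒ lagging (phase φ = 70.0°).

PF = 0.3428 (lagging, φ = 70.0°)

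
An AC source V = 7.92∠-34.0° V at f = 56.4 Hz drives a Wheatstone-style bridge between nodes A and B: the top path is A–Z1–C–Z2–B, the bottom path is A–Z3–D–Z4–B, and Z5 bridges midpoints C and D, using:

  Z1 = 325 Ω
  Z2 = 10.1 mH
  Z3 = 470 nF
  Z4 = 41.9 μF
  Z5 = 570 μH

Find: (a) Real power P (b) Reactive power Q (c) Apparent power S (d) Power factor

Step 1 — Angular frequency: ω = 2π·f = 2π·56.4 = 354.4 rad/s.
Step 2 — Component impedances:
  Z1: Z = R = 325 Ω
  Z2: Z = jωL = j·354.4·0.0101 = 0 + j3.579 Ω
  Z3: Z = 1/(jωC) = -j/(ω·C) = 0 - j6004 Ω
  Z4: Z = 1/(jωC) = -j/(ω·C) = 0 - j67.35 Ω
  Z5: Z = jωL = j·354.4·0.00057 = 0 + j0.202 Ω
Step 3 — Bridge requires nodal analysis (the Z5 bridge couples midpoints C and D, so the two paths cannot be reduced to a simple series/parallel combination). Setting node B to ground and injecting 1 A at node A, the 3-node admittance system at A, C, D solves to V_A = Z_AB = 324 - j13.76 Ω = 324.3∠-2.4° Ω.
Step 4 — Source phasor: V = 7.92∠-34.0° V = 6.566 - j4.429 V.
Step 5 — Current: I = V / Z = 0.02081 - j0.01278 A = 0.02442∠-31.6° A.
Step 6 — Complex power: S = V·I* = 0.1932 - j0.008205 VA.
Step 7 — Real power: P = Re(S) = 0.1932 W.
Step 8 — Reactive power: Q = Im(S) = -0.008205 VAR.
Step 9 — Apparent power: |S| = 0.1934 VA.
Step 10 — Power factor: PF = P/|S| = 0.9991 (leading).

(a) P = 0.1932 W  (b) Q = -0.008205 VAR  (c) S = 0.1934 VA  (d) PF = 0.9991 (leading)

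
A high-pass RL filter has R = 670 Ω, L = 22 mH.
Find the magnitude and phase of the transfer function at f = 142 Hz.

Step 1 — Angular frequency: ω = 2π·142 = 892.2 rad/s.
Step 2 — Transfer function: H(jω) = jωL/(R + jωL).
Step 3 — Numerator jωL = j·19.63; denominator R + jωL = 670 + j19.63.
Step 4 — H = 0.0008576 + j0.02927.
Step 5 — Magnitude: |H| = 0.02928 (-30.7 dB); phase: φ = 88.3°.

|H| = 0.02928 (-30.7 dB), φ = 88.3°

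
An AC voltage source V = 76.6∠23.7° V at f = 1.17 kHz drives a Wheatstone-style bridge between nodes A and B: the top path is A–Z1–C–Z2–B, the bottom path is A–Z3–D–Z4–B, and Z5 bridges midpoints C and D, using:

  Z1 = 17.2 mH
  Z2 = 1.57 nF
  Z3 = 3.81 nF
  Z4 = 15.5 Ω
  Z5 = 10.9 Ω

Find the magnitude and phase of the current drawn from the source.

Step 1 — Angular frequency: ω = 2π·f = 2π·1170 = 7351 rad/s.
Step 2 — Component impedances:
  Z1: Z = jωL = j·7351·0.0172 = 0 + j126.4 Ω
  Z2: Z = 1/(jωC) = -j/(ω·C) = 0 - j8.664e+04 Ω
  Z3: Z = 1/(jωC) = -j/(ω·C) = 0 - j3.57e+04 Ω
  Z4: Z = R = 15.5 Ω
  Z5: Z = R = 10.9 Ω
Step 3 — Bridge requires nodal analysis (the Z5 bridge couples midpoints C and D, so the two paths cannot be reduced to a simple series/parallel combination). Setting node B to ground and injecting 1 A at node A, the 3-node admittance system at A, C, D solves to V_A = Z_AB = 26.48 + j126.9 Ω = 129.6∠78.2° Ω.
Step 4 — Source phasor: V = 76.6∠23.7° V = 70.14 + j30.79 V.
Step 5 — Ohm's law: I = V / Z_total = (70.14 + j30.79) / (26.48 + j126.9) = 0.3431 - j0.4812 A.
Step 6 — Convert to polar: |I| = 0.591 A, ∠I = -54.5°.

I = 0.591∠-54.5° A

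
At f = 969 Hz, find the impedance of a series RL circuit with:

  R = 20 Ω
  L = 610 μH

Step 1 — Angular frequency: ω = 2π·f = 2π·969 = 6088 rad/s.
Step 2 — Component impedances:
  R: Z = R = 20 Ω
  L: Z = jωL = j·6088·0.00061 = 0 + j3.714 Ω
Step 3 — Series combination: Z_total = R + L = 20 + j3.714 Ω = 20.34∠10.5° Ω.

Z = 20 + j3.714 Ω = 20.34∠10.5° Ω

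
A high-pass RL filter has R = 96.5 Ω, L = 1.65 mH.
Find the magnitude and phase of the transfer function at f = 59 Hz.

Step 1 — Angular frequency: ω = 2π·59 = 370.7 rad/s.
Step 2 — Transfer function: H(jω) = jωL/(R + jωL).
Step 3 — Numerator jωL = j·0.6117; denominator R + jωL = 96.5 + j0.6117.
Step 4 — H = 4.018e-05 + j0.006338.
Step 5 — Magnitude: |H| = 0.006338 (-44.0 dB); phase: φ = 89.6°.

|H| = 0.006338 (-44.0 dB), φ = 89.6°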